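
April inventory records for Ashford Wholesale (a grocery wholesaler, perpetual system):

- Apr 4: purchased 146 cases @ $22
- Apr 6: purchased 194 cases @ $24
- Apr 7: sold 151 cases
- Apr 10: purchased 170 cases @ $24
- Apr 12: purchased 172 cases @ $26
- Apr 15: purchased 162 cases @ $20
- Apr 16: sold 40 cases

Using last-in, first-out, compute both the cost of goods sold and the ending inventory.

COGS = $4,424; ending inventory = $15,236

Apr 7, 151 sold [LIFO — newest first]: 151 @ $24 = $3,624
Apr 16, 40 sold [LIFO — newest first]: 40 @ $20 = $800
Total COGS = $3,624 + $800 = $4,424
Ending inventory: 146 @ $22 + 43 @ $24 + 170 @ $24 + 172 @ $26 + 122 @ $20 = $15,236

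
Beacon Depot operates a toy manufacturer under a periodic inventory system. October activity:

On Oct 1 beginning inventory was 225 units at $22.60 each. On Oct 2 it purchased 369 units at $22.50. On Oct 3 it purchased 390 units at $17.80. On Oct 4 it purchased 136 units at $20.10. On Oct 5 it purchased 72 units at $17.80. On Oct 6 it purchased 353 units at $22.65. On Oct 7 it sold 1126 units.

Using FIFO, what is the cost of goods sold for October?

Oct 7, 1126 sold [FIFO — oldest first]: 225 @ $22.60 + 369 @ $22.50 + 390 @ $17.80 + 136 @ $20.10 + 6 @ $17.80 = $23,169.90
Ending inventory: 66 @ $17.80 + 353 @ $22.65 = $9,170.25
Check: goods available $32,340.15 = COGS $23,169.90 + ending $9,170.25

COGS = $23,169.90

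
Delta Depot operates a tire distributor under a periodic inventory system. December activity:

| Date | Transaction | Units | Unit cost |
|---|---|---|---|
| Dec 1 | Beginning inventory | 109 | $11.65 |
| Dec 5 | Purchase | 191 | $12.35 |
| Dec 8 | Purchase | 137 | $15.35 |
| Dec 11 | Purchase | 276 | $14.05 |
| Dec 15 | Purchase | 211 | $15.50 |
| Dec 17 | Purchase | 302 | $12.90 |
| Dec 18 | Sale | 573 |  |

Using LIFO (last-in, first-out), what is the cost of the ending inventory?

Ending inventory = $8,766.45

Dec 18, 573 sold [LIFO — newest first]: 302 @ $12.90 + 211 @ $15.50 + 60 @ $14.05 = $8,009.30
Ending inventory: 109 @ $11.65 + 191 @ $12.35 + 137 @ $15.35 + 216 @ $14.05 = $8,766.45
Check: goods available $16,775.75 = COGS $8,009.30 + ending $8,766.45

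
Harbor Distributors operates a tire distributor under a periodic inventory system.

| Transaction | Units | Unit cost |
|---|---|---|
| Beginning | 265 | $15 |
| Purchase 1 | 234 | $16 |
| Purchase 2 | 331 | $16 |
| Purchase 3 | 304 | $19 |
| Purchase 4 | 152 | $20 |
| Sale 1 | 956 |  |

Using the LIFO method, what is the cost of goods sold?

COGS = $16,816

Sale 1 (956) [LIFO — newest first]: 152 @ $20 + 304 @ $19 + 331 @ $16 + 169 @ $16 = $16,816
Ending inventory: 265 @ $15 + 65 @ $16 = $5,015
Check: goods available $21,831 = COGS $16,816 + ending $5,015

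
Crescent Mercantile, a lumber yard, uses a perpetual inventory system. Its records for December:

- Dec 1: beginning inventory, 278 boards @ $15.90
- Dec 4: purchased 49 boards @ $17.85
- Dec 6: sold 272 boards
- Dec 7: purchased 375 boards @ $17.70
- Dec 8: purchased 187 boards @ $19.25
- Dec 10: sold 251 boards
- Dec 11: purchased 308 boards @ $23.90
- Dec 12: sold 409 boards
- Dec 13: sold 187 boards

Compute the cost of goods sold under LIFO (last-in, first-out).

Dec 6, 272 sold [LIFO — newest first]: 49 @ $17.85 + 223 @ $15.90 = $4,420.35
Dec 10, 251 sold [LIFO — newest first]: 187 @ $19.25 + 64 @ $17.70 = $4,732.55
Dec 12, 409 sold [LIFO — newest first]: 308 @ $23.90 + 101 @ $17.70 = $9,148.90
Dec 13, 187 sold [LIFO — newest first]: 187 @ $17.70 = $3,309.90
Total COGS = $4,420.35 + $4,732.55 + $9,148.90 + $3,309.90 = $21,611.70
Ending inventory: 55 @ $15.90 + 23 @ $17.70 = $1,281.60

COGS = $21,611.70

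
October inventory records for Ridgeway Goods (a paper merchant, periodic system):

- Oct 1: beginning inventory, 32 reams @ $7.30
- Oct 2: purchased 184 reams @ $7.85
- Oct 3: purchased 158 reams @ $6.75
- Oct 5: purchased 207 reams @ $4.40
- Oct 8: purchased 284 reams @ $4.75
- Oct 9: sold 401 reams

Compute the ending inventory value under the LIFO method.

Ending inventory = $3,140.50

Oct 9, 401 sold [LIFO — newest first]: 284 @ $4.75 + 117 @ $4.40 = $1,863.80
Ending inventory: 32 @ $7.30 + 184 @ $7.85 + 158 @ $6.75 + 90 @ $4.40 = $3,140.50
Check: goods available $5,004.30 = COGS $1,863.80 + ending $3,140.50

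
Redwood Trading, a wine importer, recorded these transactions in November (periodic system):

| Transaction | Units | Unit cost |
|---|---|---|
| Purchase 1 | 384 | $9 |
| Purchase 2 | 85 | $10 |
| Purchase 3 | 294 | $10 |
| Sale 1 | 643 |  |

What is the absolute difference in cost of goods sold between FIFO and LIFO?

$120

FIFO COGS: 384 @ $9 + 85 @ $10 + 174 @ $10 = $6,046
LIFO COGS: 294 @ $10 + 85 @ $10 + 264 @ $9 = $6,166
Difference = |$6,046 − $6,166| = $120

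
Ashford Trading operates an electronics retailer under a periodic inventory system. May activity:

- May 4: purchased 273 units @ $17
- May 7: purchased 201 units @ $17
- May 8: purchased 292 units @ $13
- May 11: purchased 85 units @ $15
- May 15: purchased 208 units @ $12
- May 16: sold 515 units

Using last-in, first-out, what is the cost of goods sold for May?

COGS = $6,657

May 16, 515 sold [LIFO — newest first]: 208 @ $12 + 85 @ $15 + 222 @ $13 = $6,657
Ending inventory: 273 @ $17 + 201 @ $17 + 70 @ $13 = $8,968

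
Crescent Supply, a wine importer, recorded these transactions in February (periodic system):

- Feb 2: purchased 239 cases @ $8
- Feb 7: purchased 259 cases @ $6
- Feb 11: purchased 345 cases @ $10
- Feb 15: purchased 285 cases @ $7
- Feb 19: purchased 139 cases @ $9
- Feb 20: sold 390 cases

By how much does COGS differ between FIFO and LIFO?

FIFO COGS: 239 @ $8 + 151 @ $6 = $2,818
LIFO COGS: 139 @ $9 + 251 @ $7 = $3,008
Difference = |$2,818 − $3,008| = $190

$190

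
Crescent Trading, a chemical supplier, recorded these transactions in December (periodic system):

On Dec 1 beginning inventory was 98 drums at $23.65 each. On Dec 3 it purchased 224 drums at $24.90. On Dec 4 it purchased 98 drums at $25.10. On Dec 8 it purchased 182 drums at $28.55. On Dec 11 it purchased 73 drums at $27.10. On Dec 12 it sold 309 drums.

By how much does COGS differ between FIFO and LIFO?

FIFO COGS: 98 @ $23.65 + 211 @ $24.90 = $7,571.60
LIFO COGS: 73 @ $27.10 + 182 @ $28.55 + 54 @ $25.10 = $8,529.80
Difference = |$7,571.60 − $8,529.80| = $958.20

$958.20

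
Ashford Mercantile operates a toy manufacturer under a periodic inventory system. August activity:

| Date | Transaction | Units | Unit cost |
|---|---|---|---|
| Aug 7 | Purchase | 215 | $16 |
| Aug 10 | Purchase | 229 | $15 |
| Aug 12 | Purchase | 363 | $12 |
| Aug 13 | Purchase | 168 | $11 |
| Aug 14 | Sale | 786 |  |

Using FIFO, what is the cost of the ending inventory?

Ending inventory = $2,100

Aug 14, 786 sold [FIFO — oldest first]: 215 @ $16 + 229 @ $15 + 342 @ $12 = $10,979
Ending inventory: 21 @ $12 + 168 @ $11 = $2,100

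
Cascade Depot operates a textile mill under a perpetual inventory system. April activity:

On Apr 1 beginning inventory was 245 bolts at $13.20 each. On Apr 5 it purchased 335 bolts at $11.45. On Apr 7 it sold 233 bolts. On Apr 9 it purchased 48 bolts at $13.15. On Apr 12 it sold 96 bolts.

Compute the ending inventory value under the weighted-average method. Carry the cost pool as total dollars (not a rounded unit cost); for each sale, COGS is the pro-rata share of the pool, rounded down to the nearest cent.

After Apr 1: 245 on hand, pool $3,234.00 (≈ $13.2000 each)
After Apr 5: 580 on hand, pool $7,069.75 (≈ $12.1892 each)
Apr 7, sell 233: 233/580 × $7,069.75 → $2,840.08
After Apr 9: 395 on hand, pool $4,860.87 (≈ $12.3060 each)
Apr 12, sell 96: 96/395 × $4,860.87 → $1,181.37
Total COGS = $2,840.08 + $1,181.37 = $4,021.45
Ending inventory (cost pool remaining) = $3,679.50

Ending inventory = $3,679.50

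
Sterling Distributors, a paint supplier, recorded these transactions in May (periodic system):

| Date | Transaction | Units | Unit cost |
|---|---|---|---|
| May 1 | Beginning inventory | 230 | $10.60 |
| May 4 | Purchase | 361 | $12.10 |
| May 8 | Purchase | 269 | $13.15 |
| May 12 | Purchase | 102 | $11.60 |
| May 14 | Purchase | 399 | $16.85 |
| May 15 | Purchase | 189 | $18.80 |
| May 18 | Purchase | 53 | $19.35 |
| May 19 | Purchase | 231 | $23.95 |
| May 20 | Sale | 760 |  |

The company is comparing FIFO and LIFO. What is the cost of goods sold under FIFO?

COGS = $9,028.45

FIFO COGS: 230 @ $10.60 + 361 @ $12.10 + 169 @ $13.15 = $9,028.45
LIFO COGS: 231 @ $23.95 + 53 @ $19.35 + 189 @ $18.80 + 287 @ $16.85 = $14,947.15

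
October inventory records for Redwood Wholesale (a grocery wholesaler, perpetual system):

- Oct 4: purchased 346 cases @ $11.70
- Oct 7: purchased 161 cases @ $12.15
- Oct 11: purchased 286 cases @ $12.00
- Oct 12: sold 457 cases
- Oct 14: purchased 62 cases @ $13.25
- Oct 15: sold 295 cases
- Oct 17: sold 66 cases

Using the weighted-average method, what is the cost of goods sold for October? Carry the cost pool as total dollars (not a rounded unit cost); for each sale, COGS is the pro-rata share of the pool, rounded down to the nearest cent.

COGS = $9,809.78

After Oct 4: 346 on hand, pool $4,048.20 (≈ $11.7000 each)
After Oct 7: 507 on hand, pool $6,004.35 (≈ $11.8429 each)
After Oct 11: 793 on hand, pool $9,436.35 (≈ $11.8996 each)
Oct 12, sell 457: 457/793 × $9,436.35 → $5,438.09
After Oct 14: 398 on hand, pool $4,819.76 (≈ $12.1099 each)
Oct 15, sell 295: 295/398 × $4,819.76 → $3,572.43
Oct 17, sell 66: 66/103 × $1,247.33 → $799.26
Total COGS = $5,438.09 + $3,572.43 + $799.26 = $9,809.78
Ending inventory (cost pool remaining) = $448.07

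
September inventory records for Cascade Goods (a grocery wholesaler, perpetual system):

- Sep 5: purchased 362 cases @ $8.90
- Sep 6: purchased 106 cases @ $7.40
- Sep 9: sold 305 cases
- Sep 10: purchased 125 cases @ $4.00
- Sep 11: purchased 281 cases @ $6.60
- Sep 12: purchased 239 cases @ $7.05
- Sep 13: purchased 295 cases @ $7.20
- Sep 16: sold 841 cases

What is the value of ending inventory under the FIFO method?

Ending inventory = $1,886.40

Sep 9, 305 sold [FIFO — oldest first]: 305 @ $8.90 = $2,714.50
Sep 16, 841 sold [FIFO — oldest first]: 57 @ $8.90 + 106 @ $7.40 + 125 @ $4.00 + 281 @ $6.60 + 239 @ $7.05 + 33 @ $7.20 = $5,568.85
Total COGS = $2,714.50 + $5,568.85 = $8,283.35
Ending inventory: 262 @ $7.20 = $1,886.40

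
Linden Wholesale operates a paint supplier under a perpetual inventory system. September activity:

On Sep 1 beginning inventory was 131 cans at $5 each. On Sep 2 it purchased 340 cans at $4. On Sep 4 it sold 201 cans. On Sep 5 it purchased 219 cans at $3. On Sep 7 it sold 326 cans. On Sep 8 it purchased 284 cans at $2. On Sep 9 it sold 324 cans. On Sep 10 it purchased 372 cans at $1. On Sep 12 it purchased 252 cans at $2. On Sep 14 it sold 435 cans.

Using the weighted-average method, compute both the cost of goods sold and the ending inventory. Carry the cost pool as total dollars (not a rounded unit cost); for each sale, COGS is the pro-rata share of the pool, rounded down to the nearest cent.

COGS = $3,615.41; ending inventory = $500.59

After Sep 1: 131 on hand, pool $655.00 (≈ $5.0000 each)
After Sep 2: 471 on hand, pool $2,015.00 (≈ $4.2781 each)
Sep 4, sell 201: 201/471 × $2,015.00 → $859.90
After Sep 5: 489 on hand, pool $1,812.10 (≈ $3.7057 each)
Sep 7, sell 326: 326/489 × $1,812.10 → $1,208.06
After Sep 8: 447 on hand, pool $1,172.04 (≈ $2.6220 each)
Sep 9, sell 324: 324/447 × $1,172.04 → $849.53
After Sep 10: 495 on hand, pool $694.51 (≈ $1.4031 each)
After Sep 12: 747 on hand, pool $1,198.51 (≈ $1.6044 each)
Sep 14, sell 435: 435/747 × $1,198.51 → $697.92
Total COGS = $859.90 + $1,208.06 + $849.53 + $697.92 = $3,615.41
Ending inventory (cost pool remaining) = $500.59
Check: goods available $4,116.00 = COGS $3,615.41 + ending $500.59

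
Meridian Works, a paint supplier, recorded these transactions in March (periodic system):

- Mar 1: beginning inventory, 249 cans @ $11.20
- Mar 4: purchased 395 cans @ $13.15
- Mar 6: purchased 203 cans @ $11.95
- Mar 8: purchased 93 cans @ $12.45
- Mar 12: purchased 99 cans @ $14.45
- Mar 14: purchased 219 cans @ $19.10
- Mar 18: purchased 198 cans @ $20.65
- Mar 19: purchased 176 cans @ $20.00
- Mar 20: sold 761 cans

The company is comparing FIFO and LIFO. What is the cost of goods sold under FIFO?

FIFO COGS: 249 @ $11.20 + 395 @ $13.15 + 117 @ $11.95 = $9,381.20
LIFO COGS: 176 @ $20.00 + 198 @ $20.65 + 219 @ $19.10 + 99 @ $14.45 + 69 @ $12.45 = $14,081.20

COGS = $9,381.20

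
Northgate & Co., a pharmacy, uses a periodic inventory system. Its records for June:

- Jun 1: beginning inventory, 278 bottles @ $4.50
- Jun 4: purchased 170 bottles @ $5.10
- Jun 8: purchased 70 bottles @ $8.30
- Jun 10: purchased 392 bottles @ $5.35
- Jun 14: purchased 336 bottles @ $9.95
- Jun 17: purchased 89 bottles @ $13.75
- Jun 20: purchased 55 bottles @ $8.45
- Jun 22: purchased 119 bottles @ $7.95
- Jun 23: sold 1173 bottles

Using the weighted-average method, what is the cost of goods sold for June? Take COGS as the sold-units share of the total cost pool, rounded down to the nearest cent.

COGS = $8,374.97

Jun 23, sell 1173: 1173/1509 × $10,773.95 → $8,374.97
Ending inventory (cost pool remaining) = $2,398.98
Check: goods available $10,773.95 = COGS $8,374.97 + ending $2,398.98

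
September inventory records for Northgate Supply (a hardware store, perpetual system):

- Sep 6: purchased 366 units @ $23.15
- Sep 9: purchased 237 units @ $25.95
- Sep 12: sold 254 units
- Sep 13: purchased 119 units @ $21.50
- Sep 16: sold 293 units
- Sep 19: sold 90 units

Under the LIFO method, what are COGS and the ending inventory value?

COGS = $15,213.80; ending inventory = $1,967.75

Sep 12, 254 sold [LIFO — newest first]: 237 @ $25.95 + 17 @ $23.15 = $6,543.70
Sep 16, 293 sold [LIFO — newest first]: 119 @ $21.50 + 174 @ $23.15 = $6,586.60
Sep 19, 90 sold [LIFO — newest first]: 90 @ $23.15 = $2,083.50
Total COGS = $6,543.70 + $6,586.60 + $2,083.50 = $15,213.80
Ending inventory: 85 @ $23.15 = $1,967.75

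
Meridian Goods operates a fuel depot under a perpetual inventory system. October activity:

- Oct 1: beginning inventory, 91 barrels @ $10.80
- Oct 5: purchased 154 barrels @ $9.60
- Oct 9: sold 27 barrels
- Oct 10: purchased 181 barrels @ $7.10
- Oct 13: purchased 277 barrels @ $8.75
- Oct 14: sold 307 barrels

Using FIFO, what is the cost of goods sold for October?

Oct 9, 27 sold [FIFO — oldest first]: 27 @ $10.80 = $291.60
Oct 14, 307 sold [FIFO — oldest first]: 64 @ $10.80 + 154 @ $9.60 + 89 @ $7.10 = $2,801.50
Total COGS = $291.60 + $2,801.50 = $3,093.10
Ending inventory: 92 @ $7.10 + 277 @ $8.75 = $3,076.95

COGS = $3,093.10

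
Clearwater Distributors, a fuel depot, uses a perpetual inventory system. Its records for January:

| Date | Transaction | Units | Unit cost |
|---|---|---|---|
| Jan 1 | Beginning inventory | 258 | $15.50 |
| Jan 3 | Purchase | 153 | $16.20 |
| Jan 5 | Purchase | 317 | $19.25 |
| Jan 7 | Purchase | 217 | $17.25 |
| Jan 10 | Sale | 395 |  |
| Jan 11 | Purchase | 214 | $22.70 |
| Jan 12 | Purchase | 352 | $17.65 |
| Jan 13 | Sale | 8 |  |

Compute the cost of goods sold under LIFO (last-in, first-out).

Jan 10, 395 sold [LIFO — newest first]: 217 @ $17.25 + 178 @ $19.25 = $7,169.75
Jan 13, 8 sold [LIFO — newest first]: 8 @ $17.65 = $141.20
Total COGS = $7,169.75 + $141.20 = $7,310.95
Ending inventory: 258 @ $15.50 + 153 @ $16.20 + 139 @ $19.25 + 214 @ $22.70 + 344 @ $17.65 = $20,082.75

COGS = $7,310.95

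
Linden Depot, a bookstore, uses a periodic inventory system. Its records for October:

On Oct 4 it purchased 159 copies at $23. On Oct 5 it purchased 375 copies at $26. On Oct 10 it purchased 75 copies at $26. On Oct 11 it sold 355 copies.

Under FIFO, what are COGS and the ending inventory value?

Oct 11, 355 sold [FIFO — oldest first]: 159 @ $23 + 196 @ $26 = $8,753
Ending inventory: 179 @ $26 + 75 @ $26 = $6,604

COGS = $8,753; ending inventory = $6,604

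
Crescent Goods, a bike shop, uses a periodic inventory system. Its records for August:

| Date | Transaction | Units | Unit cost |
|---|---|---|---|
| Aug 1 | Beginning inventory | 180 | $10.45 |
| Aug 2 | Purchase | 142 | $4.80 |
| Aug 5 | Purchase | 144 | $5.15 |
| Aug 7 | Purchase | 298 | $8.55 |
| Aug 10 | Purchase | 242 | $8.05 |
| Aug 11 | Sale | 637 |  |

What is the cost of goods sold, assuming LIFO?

COGS = $4,995.55

Aug 11, 637 sold [LIFO — newest first]: 242 @ $8.05 + 298 @ $8.55 + 97 @ $5.15 = $4,995.55
Ending inventory: 180 @ $10.45 + 142 @ $4.80 + 47 @ $5.15 = $2,804.65
Check: goods available $7,800.20 = COGS $4,995.55 + ending $2,804.65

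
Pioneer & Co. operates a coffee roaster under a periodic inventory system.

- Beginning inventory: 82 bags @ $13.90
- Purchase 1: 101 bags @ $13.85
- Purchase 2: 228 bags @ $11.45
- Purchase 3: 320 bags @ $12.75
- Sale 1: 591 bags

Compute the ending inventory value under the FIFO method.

Ending inventory = $1,785.00

Sale 1 (591) [FIFO — oldest first]: 82 @ $13.90 + 101 @ $13.85 + 228 @ $11.45 + 180 @ $12.75 = $7,444.25
Ending inventory: 140 @ $12.75 = $1,785.00
Check: goods available $9,229.25 = COGS $7,444.25 + ending $1,785.00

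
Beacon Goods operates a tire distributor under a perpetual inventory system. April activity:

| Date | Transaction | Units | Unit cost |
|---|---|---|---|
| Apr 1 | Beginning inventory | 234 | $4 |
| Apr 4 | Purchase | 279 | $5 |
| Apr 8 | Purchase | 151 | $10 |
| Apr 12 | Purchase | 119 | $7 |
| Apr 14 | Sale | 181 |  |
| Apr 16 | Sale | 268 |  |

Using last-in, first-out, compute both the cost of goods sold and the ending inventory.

Apr 14, 181 sold [LIFO — newest first]: 119 @ $7 + 62 @ $10 = $1,453
Apr 16, 268 sold [LIFO — newest first]: 89 @ $10 + 179 @ $5 = $1,785
Total COGS = $1,453 + $1,785 = $3,238
Ending inventory: 234 @ $4 + 100 @ $5 = $1,436

COGS = $3,238; ending inventory = $1,436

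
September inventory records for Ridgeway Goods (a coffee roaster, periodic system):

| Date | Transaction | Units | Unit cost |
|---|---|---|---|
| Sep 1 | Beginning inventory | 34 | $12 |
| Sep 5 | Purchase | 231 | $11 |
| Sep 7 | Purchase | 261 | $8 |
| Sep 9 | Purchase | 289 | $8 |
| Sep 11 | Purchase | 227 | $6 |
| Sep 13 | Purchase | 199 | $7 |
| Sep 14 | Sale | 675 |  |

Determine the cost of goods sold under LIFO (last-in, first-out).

Sep 14, 675 sold [LIFO — newest first]: 199 @ $7 + 227 @ $6 + 249 @ $8 = $4,747
Ending inventory: 34 @ $12 + 231 @ $11 + 261 @ $8 + 40 @ $8 = $5,357

COGS = $4,747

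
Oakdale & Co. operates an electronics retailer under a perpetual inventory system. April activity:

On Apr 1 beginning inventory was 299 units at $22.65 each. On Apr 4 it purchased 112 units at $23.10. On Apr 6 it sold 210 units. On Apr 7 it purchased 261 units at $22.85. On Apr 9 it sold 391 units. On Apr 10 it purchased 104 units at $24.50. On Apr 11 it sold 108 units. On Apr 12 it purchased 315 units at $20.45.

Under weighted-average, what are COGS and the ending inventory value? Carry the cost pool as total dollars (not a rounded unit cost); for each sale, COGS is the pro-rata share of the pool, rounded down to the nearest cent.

After Apr 1: 299 on hand, pool $6,772.35 (≈ $22.6500 each)
After Apr 4: 411 on hand, pool $9,359.55 (≈ $22.7726 each)
Apr 6, sell 210: 210/411 × $9,359.55 → $4,782.25
After Apr 7: 462 on hand, pool $10,541.15 (≈ $22.8163 each)
Apr 9, sell 391: 391/462 × $10,541.15 → $8,921.18
After Apr 10: 175 on hand, pool $4,167.97 (≈ $23.8170 each)
Apr 11, sell 108: 108/175 × $4,167.97 → $2,572.23
After Apr 12: 382 on hand, pool $8,037.49 (≈ $21.0405 each)
Total COGS = $4,782.25 + $8,921.18 + $2,572.23 = $16,275.66
Ending inventory (cost pool remaining) = $8,037.49
Check: goods available $24,313.15 = COGS $16,275.66 + ending $8,037.49

COGS = $16,275.66; ending inventory = $8,037.49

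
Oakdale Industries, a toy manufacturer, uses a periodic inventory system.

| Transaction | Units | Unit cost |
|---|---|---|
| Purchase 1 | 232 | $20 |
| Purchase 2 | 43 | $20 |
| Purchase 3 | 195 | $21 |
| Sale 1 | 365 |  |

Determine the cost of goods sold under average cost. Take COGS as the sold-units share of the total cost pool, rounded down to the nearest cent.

COGS = $7,451.43

Sale 1, sell 365: 365/470 × $9,595.00 → $7,451.43
Ending inventory (cost pool remaining) = $2,143.57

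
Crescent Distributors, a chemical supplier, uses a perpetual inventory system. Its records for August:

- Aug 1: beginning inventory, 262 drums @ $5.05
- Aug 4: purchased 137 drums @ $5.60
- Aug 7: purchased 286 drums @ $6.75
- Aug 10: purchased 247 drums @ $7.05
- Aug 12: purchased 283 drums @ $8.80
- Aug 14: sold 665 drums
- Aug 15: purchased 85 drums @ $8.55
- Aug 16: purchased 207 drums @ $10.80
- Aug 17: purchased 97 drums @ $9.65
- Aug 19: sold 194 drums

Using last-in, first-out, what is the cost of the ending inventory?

Ending inventory = $5,024.30

Aug 14, 665 sold [LIFO — newest first]: 283 @ $8.80 + 247 @ $7.05 + 135 @ $6.75 = $5,143.00
Aug 19, 194 sold [LIFO — newest first]: 97 @ $9.65 + 97 @ $10.80 = $1,983.65
Total COGS = $5,143.00 + $1,983.65 = $7,126.65
Ending inventory: 262 @ $5.05 + 137 @ $5.60 + 151 @ $6.75 + 85 @ $8.55 + 110 @ $10.80 = $5,024.30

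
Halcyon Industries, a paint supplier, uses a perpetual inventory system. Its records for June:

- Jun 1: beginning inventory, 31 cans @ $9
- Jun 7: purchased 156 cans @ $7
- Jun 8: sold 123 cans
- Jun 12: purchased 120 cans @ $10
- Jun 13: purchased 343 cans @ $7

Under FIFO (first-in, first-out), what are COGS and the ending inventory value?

COGS = $923; ending inventory = $4,049

Jun 8, 123 sold [FIFO — oldest first]: 31 @ $9 + 92 @ $7 = $923
Ending inventory: 64 @ $7 + 120 @ $10 + 343 @ $7 = $4,049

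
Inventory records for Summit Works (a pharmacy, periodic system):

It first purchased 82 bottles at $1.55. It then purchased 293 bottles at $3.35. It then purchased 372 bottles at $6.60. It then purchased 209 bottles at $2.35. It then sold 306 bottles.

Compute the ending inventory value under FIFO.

Sale 1 (306) [FIFO — oldest first]: 82 @ $1.55 + 224 @ $3.35 = $877.50
Ending inventory: 69 @ $3.35 + 372 @ $6.60 + 209 @ $2.35 = $3,177.50
Check: goods available $4,055.00 = COGS $877.50 + ending $3,177.50

Ending inventory = $3,177.50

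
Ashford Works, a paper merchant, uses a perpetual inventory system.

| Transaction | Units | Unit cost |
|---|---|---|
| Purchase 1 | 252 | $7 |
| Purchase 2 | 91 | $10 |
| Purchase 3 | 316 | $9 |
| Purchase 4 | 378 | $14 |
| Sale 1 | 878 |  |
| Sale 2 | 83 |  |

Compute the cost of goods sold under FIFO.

COGS = $9,746

Sale 1 (878) [FIFO — oldest first]: 252 @ $7 + 91 @ $10 + 316 @ $9 + 219 @ $14 = $8,584
Sale 2 (83) [FIFO — oldest first]: 83 @ $14 = $1,162
Total COGS = $8,584 + $1,162 = $9,746
Ending inventory: 76 @ $14 = $1,064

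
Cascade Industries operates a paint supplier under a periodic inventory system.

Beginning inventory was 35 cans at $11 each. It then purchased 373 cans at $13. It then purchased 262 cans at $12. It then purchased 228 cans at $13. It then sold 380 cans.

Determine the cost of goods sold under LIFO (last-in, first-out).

Sale 1 (380) [LIFO — newest first]: 228 @ $13 + 152 @ $12 = $4,788
Ending inventory: 35 @ $11 + 373 @ $13 + 110 @ $12 = $6,554

COGS = $4,788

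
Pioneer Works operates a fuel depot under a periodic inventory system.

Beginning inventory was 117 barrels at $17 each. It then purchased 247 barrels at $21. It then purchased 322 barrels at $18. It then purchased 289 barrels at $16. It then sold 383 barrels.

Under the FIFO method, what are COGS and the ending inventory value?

Sale 1 (383) [FIFO — oldest first]: 117 @ $17 + 247 @ $21 + 19 @ $18 = $7,518
Ending inventory: 303 @ $18 + 289 @ $16 = $10,078
Check: goods available $17,596 = COGS $7,518 + ending $10,078

COGS = $7,518; ending inventory = $10,078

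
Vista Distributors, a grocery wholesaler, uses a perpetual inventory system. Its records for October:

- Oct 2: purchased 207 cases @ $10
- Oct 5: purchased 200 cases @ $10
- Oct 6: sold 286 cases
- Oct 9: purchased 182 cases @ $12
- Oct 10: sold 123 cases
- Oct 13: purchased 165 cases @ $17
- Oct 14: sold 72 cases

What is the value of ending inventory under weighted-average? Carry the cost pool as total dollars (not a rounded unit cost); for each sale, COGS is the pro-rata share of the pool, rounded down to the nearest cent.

Ending inventory = $3,815.07

After Oct 2: 207 on hand, pool $2,070.00 (≈ $10.0000 each)
After Oct 5: 407 on hand, pool $4,070.00 (≈ $10.0000 each)
Oct 6, sell 286: 286/407 × $4,070.00 → $2,860.00
After Oct 9: 303 on hand, pool $3,394.00 (≈ $11.2013 each)
Oct 10, sell 123: 123/303 × $3,394.00 → $1,377.76
After Oct 13: 345 on hand, pool $4,821.24 (≈ $13.9746 each)
Oct 14, sell 72: 72/345 × $4,821.24 → $1,006.17
Total COGS = $2,860.00 + $1,377.76 + $1,006.17 = $5,243.93
Ending inventory (cost pool remaining) = $3,815.07
Check: goods available $9,059.00 = COGS $5,243.93 + ending $3,815.07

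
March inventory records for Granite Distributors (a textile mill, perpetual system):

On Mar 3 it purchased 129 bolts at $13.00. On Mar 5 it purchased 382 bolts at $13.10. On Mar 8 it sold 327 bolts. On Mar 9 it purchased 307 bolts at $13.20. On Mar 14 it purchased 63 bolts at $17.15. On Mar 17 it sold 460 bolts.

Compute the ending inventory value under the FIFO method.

Mar 8, 327 sold [FIFO — oldest first]: 129 @ $13.00 + 198 @ $13.10 = $4,270.80
Mar 17, 460 sold [FIFO — oldest first]: 184 @ $13.10 + 276 @ $13.20 = $6,053.60
Total COGS = $4,270.80 + $6,053.60 = $10,324.40
Ending inventory: 31 @ $13.20 + 63 @ $17.15 = $1,489.65
Check: goods available $11,814.05 = COGS $10,324.40 + ending $1,489.65

Ending inventory = $1,489.65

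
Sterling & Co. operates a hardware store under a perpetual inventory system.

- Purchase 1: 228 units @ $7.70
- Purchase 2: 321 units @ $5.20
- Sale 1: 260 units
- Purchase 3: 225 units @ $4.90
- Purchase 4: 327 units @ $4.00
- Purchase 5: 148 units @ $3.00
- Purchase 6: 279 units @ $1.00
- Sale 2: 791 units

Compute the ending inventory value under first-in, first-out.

Ending inventory = $923.00

Sale 1 (260) [FIFO — oldest first]: 228 @ $7.70 + 32 @ $5.20 = $1,922.00
Sale 2 (791) [FIFO — oldest first]: 289 @ $5.20 + 225 @ $4.90 + 277 @ $4.00 = $3,713.30
Total COGS = $1,922.00 + $3,713.30 = $5,635.30
Ending inventory: 50 @ $4.00 + 148 @ $3.00 + 279 @ $1.00 = $923.00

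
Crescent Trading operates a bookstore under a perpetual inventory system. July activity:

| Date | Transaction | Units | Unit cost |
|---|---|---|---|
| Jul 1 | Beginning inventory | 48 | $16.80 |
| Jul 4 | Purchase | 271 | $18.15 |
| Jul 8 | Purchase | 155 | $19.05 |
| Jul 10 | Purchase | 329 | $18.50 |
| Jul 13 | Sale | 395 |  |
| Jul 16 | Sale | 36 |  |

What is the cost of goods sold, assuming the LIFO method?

Jul 13, 395 sold [LIFO — newest first]: 329 @ $18.50 + 66 @ $19.05 = $7,343.80
Jul 16, 36 sold [LIFO — newest first]: 36 @ $19.05 = $685.80
Total COGS = $7,343.80 + $685.80 = $8,029.60
Ending inventory: 48 @ $16.80 + 271 @ $18.15 + 53 @ $19.05 = $6,734.70

COGS = $8,029.60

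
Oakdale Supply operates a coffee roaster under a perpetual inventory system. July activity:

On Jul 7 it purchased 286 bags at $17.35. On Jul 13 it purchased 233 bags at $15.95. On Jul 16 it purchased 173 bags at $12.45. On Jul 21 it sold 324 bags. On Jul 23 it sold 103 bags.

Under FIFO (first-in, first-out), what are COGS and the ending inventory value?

COGS = $7,211.05; ending inventory = $3,621.25

Jul 21, 324 sold [FIFO — oldest first]: 286 @ $17.35 + 38 @ $15.95 = $5,568.20
Jul 23, 103 sold [FIFO — oldest first]: 103 @ $15.95 = $1,642.85
Total COGS = $5,568.20 + $1,642.85 = $7,211.05
Ending inventory: 92 @ $15.95 + 173 @ $12.45 = $3,621.25
Check: goods available $10,832.30 = COGS $7,211.05 + ending $3,621.25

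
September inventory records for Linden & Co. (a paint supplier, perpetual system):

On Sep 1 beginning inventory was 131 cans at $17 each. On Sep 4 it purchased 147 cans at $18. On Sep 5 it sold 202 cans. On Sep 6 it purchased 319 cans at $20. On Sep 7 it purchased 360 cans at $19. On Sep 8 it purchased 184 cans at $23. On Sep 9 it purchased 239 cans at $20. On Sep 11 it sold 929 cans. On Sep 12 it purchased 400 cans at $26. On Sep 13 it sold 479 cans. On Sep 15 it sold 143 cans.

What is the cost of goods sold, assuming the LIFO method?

COGS = $37,046

Sep 5, 202 sold [LIFO — newest first]: 147 @ $18 + 55 @ $17 = $3,581
Sep 11, 929 sold [LIFO — newest first]: 239 @ $20 + 184 @ $23 + 360 @ $19 + 146 @ $20 = $18,772
Sep 13, 479 sold [LIFO — newest first]: 400 @ $26 + 79 @ $20 = $11,980
Sep 15, 143 sold [LIFO — newest first]: 94 @ $20 + 49 @ $17 = $2,713
Total COGS = $3,581 + $18,772 + $11,980 + $2,713 = $37,046
Ending inventory: 27 @ $17 = $459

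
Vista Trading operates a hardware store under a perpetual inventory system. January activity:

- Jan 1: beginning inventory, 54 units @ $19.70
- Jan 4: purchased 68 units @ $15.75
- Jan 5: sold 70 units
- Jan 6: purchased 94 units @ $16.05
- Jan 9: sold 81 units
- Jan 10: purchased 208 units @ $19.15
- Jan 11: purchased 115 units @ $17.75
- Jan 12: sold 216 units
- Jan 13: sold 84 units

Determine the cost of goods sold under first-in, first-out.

COGS = $8,105.95

Jan 5, 70 sold [FIFO — oldest first]: 54 @ $19.70 + 16 @ $15.75 = $1,315.80
Jan 9, 81 sold [FIFO — oldest first]: 52 @ $15.75 + 29 @ $16.05 = $1,284.45
Jan 12, 216 sold [FIFO — oldest first]: 65 @ $16.05 + 151 @ $19.15 = $3,934.90
Jan 13, 84 sold [FIFO — oldest first]: 57 @ $19.15 + 27 @ $17.75 = $1,570.80
Total COGS = $1,315.80 + $1,284.45 + $3,934.90 + $1,570.80 = $8,105.95
Ending inventory: 88 @ $17.75 = $1,562.00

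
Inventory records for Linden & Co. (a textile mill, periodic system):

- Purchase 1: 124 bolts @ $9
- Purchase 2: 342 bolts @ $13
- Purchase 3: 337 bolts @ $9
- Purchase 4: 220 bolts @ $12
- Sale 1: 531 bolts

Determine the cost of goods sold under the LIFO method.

Sale 1 (531) [LIFO — newest first]: 220 @ $12 + 311 @ $9 = $5,439
Ending inventory: 124 @ $9 + 342 @ $13 + 26 @ $9 = $5,796

COGS = $5,439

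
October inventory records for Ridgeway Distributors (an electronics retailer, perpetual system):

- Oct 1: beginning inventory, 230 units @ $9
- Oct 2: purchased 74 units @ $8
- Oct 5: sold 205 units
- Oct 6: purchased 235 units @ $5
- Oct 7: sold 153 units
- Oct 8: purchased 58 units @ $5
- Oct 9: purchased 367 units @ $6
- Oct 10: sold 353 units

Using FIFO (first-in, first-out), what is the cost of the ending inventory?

Oct 5, 205 sold [FIFO — oldest first]: 205 @ $9 = $1,845
Oct 7, 153 sold [FIFO — oldest first]: 25 @ $9 + 74 @ $8 + 54 @ $5 = $1,087
Oct 10, 353 sold [FIFO — oldest first]: 181 @ $5 + 58 @ $5 + 114 @ $6 = $1,879
Total COGS = $1,845 + $1,087 + $1,879 = $4,811
Ending inventory: 253 @ $6 = $1,518
Check: goods available $6,329 = COGS $4,811 + ending $1,518

Ending inventory = $1,518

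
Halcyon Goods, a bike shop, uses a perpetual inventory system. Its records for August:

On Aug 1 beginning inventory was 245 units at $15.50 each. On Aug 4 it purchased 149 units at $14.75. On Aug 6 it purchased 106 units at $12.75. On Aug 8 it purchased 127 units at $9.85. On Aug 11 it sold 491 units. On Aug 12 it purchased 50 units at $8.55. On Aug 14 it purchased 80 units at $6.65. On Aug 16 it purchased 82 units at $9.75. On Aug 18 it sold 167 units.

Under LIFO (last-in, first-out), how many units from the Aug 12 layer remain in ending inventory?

Aug 11, 491 sold [LIFO — newest first]: 127 @ $9.85 + 106 @ $12.75 + 149 @ $14.75 + 109 @ $15.50 = $6,489.70
Aug 18, 167 sold [LIFO — newest first]: 82 @ $9.75 + 80 @ $6.65 + 5 @ $8.55 = $1,374.25
Total COGS = $6,489.70 + $1,374.25 = $7,863.95
Ending inventory: 136 @ $15.50 + 45 @ $8.55 = $2,492.75

45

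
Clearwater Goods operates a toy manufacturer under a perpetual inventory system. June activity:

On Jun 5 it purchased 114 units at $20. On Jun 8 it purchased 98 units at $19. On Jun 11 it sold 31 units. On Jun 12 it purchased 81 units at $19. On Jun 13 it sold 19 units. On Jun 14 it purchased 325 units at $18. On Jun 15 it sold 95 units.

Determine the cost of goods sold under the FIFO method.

Jun 11, 31 sold [FIFO — oldest first]: 31 @ $20 = $620
Jun 13, 19 sold [FIFO — oldest first]: 19 @ $20 = $380
Jun 15, 95 sold [FIFO — oldest first]: 64 @ $20 + 31 @ $19 = $1,869
Total COGS = $620 + $380 + $1,869 = $2,869
Ending inventory: 67 @ $19 + 81 @ $19 + 325 @ $18 = $8,662
Check: goods available $11,531 = COGS $2,869 + ending $8,662

COGS = $2,869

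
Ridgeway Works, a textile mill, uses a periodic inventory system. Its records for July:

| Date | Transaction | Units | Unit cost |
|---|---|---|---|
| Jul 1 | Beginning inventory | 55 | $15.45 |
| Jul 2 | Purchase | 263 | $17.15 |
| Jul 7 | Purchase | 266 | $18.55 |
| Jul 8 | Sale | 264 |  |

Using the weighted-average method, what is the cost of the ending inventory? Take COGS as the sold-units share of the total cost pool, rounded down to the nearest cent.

Ending inventory = $5,640.83

Jul 8, sell 264: 264/584 × $10,294.50 → $4,653.67
Ending inventory (cost pool remaining) = $5,640.83
Check: goods available $10,294.50 = COGS $4,653.67 + ending $5,640.83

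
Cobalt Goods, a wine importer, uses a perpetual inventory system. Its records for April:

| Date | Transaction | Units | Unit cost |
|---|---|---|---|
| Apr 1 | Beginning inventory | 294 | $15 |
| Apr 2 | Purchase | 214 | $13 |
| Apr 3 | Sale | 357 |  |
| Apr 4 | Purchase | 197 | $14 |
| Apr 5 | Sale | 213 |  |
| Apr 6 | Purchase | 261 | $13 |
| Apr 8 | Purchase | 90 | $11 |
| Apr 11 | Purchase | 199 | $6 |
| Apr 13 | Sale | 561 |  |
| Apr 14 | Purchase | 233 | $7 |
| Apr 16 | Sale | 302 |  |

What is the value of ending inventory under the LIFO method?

Apr 3, 357 sold [LIFO — newest first]: 214 @ $13 + 143 @ $15 = $4,927
Apr 5, 213 sold [LIFO — newest first]: 197 @ $14 + 16 @ $15 = $2,998
Apr 13, 561 sold [LIFO — newest first]: 199 @ $6 + 90 @ $11 + 261 @ $13 + 11 @ $15 = $5,742
Apr 16, 302 sold [LIFO — newest first]: 233 @ $7 + 69 @ $15 = $2,666
Total COGS = $4,927 + $2,998 + $5,742 + $2,666 = $16,333
Ending inventory: 55 @ $15 = $825
Check: goods available $17,158 = COGS $16,333 + ending $825

Ending inventory = $825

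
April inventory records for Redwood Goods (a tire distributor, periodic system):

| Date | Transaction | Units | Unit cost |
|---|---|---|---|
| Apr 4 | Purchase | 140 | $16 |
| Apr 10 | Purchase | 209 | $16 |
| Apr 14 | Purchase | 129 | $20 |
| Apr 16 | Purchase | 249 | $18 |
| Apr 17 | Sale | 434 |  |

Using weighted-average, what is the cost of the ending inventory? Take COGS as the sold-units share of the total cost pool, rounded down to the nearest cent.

Apr 17, sell 434: 434/727 × $12,646.00 → $7,549.33
Ending inventory (cost pool remaining) = $5,096.67

Ending inventory = $5,096.67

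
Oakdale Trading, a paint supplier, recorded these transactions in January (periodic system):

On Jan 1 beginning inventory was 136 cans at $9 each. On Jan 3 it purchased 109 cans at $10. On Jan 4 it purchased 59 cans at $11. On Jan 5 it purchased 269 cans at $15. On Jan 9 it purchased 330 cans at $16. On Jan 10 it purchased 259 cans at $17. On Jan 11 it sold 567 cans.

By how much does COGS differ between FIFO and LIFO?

FIFO COGS: 136 @ $9 + 109 @ $10 + 59 @ $11 + 263 @ $15 = $6,908
LIFO COGS: 259 @ $17 + 308 @ $16 = $9,331
Difference = |$6,908 − $9,331| = $2,423

$2,423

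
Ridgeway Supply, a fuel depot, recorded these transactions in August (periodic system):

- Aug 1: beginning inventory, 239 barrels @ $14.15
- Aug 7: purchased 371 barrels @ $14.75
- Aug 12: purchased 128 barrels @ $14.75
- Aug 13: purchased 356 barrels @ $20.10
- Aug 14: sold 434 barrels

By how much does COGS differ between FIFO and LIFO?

$2,048.00

FIFO COGS: 239 @ $14.15 + 195 @ $14.75 = $6,258.10
LIFO COGS: 356 @ $20.10 + 78 @ $14.75 = $8,306.10
Difference = |$6,258.10 − $8,306.10| = $2,048.00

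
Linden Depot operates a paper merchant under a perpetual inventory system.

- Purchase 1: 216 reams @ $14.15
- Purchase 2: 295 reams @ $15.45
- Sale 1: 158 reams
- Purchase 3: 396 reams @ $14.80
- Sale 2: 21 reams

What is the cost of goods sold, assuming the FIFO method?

COGS = $2,532.85

Sale 1 (158) [FIFO — oldest first]: 158 @ $14.15 = $2,235.70
Sale 2 (21) [FIFO — oldest first]: 21 @ $14.15 = $297.15
Total COGS = $2,235.70 + $297.15 = $2,532.85
Ending inventory: 37 @ $14.15 + 295 @ $15.45 + 396 @ $14.80 = $10,942.10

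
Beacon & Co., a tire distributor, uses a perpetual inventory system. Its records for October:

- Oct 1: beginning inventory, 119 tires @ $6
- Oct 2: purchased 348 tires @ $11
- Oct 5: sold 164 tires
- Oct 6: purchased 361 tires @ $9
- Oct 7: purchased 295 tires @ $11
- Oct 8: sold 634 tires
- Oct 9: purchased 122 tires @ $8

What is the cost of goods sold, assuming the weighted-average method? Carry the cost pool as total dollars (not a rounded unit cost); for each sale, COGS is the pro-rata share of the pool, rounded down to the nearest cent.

COGS = $7,836.50

After Oct 1: 119 on hand, pool $714.00 (≈ $6.0000 each)
After Oct 2: 467 on hand, pool $4,542.00 (≈ $9.7259 each)
Oct 5, sell 164: 164/467 × $4,542.00 → $1,595.04
After Oct 6: 664 on hand, pool $6,195.96 (≈ $9.3313 each)
After Oct 7: 959 on hand, pool $9,440.96 (≈ $9.8446 each)
Oct 8, sell 634: 634/959 × $9,440.96 → $6,241.46
After Oct 9: 447 on hand, pool $4,175.50 (≈ $9.3412 each)
Total COGS = $1,595.04 + $6,241.46 = $7,836.50
Ending inventory (cost pool remaining) = $4,175.50
Check: goods available $12,012.00 = COGS $7,836.50 + ending $4,175.50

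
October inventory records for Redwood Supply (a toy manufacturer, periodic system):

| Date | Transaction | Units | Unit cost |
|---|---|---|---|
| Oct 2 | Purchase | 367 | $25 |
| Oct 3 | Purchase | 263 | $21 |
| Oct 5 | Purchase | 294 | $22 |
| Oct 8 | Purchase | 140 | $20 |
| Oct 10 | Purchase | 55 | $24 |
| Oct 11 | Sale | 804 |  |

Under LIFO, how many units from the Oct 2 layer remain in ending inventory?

315

Oct 11, 804 sold [LIFO — newest first]: 55 @ $24 + 140 @ $20 + 294 @ $22 + 263 @ $21 + 52 @ $25 = $17,411
Ending inventory: 315 @ $25 = $7,875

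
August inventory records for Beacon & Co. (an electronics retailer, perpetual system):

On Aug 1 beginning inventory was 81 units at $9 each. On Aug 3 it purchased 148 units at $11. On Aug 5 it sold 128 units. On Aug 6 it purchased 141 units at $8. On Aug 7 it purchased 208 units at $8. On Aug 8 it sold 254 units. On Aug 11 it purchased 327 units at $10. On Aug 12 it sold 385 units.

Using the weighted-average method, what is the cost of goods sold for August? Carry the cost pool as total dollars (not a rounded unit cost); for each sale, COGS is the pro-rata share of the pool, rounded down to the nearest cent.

COGS = $7,115.82

After Aug 1: 81 on hand, pool $729.00 (≈ $9.0000 each)
After Aug 3: 229 on hand, pool $2,357.00 (≈ $10.2926 each)
Aug 5, sell 128: 128/229 × $2,357.00 → $1,317.44
After Aug 6: 242 on hand, pool $2,167.56 (≈ $8.9569 each)
After Aug 7: 450 on hand, pool $3,831.56 (≈ $8.5146 each)
Aug 8, sell 254: 254/450 × $3,831.56 → $2,162.70
After Aug 11: 523 on hand, pool $4,938.86 (≈ $9.4433 each)
Aug 12, sell 385: 385/523 × $4,938.86 → $3,635.68
Total COGS = $1,317.44 + $2,162.70 + $3,635.68 = $7,115.82
Ending inventory (cost pool remaining) = $1,303.18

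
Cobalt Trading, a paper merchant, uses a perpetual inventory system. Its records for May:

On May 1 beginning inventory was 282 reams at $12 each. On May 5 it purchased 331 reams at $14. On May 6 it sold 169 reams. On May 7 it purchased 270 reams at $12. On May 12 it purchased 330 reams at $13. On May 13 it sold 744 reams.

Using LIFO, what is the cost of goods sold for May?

COGS = $11,912

May 6, 169 sold [LIFO — newest first]: 169 @ $14 = $2,366
May 13, 744 sold [LIFO — newest first]: 330 @ $13 + 270 @ $12 + 144 @ $14 = $9,546
Total COGS = $2,366 + $9,546 = $11,912
Ending inventory: 282 @ $12 + 18 @ $14 = $3,636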